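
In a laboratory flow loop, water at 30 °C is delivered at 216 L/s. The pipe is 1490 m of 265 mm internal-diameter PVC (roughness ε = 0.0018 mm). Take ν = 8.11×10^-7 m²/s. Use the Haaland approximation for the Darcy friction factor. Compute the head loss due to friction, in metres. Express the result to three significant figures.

h_f ≈ 49.5 m

V = 4Q/(πD²) = 4·0.216/(π·0.265²) = 3.916 m/s
Re = VD/ν = 3.916·0.265/8.11×10^-7 = 1.28×10^6 → turbulent
ε/D = 0.0018/265 = 6.79×10^-6
Haaland: f = 0.01126
h_f = f(L/D)V²/(2g) = 0.01126·(1490/0.265)·3.916²/(2·9.81) = 49.50 m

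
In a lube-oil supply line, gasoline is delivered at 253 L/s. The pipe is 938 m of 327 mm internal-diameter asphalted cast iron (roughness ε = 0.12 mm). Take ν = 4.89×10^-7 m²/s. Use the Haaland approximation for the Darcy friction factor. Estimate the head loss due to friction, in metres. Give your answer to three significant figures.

V = 4Q/(πD²) = 4·0.253/(π·0.327²) = 3.013 m/s
Re = VD/ν = 3.013·0.327/4.89×10^-7 = 2.01×10^6 → turbulent
ε/D = 0.12/327 = 3.67×10^-4
Haaland: f = 0.01591
h_f = f(L/D)V²/(2g) = 0.01591·(938/0.327)·3.013²/(2·9.81) = 21.11 m

h_f ≈ 21.1 m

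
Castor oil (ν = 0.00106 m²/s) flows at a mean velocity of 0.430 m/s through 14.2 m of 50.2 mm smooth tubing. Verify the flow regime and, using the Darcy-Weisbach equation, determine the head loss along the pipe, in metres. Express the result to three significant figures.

Re = VD/ν = 0.430·0.05020/0.00106 = 20.4 → laminar (Re < 2300)
f = 64/Re = 3.143
h_f = f(L/D)V²/(2g) = 3.143·(14.2/0.05020)·0.430²/(2·9.81) = 8.378 m

h_f ≈ 8.38 m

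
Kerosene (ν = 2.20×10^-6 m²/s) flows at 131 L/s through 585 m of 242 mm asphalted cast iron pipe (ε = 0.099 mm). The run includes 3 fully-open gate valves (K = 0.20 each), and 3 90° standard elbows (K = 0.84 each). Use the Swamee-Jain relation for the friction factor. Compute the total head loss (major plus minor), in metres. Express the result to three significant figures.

H_L ≈ 19.0 m

V = 4Q/(πD²) = 2.848 m/s; V²/2g = 0.4134 m
Re = 3.13×10^5, ε/D = 4.09×10^-4 → f = 0.01772 (Swamee-Jain)
Major: h_f = f(L/D)·V²/2g = 0.01772·2417·0.4134 = 17.71 m
Minor: ΣK = 3.12; h_m = ΣK·V²/2g = 1.290 m
Total H_L = 17.71 + 1.290 = 19.00 m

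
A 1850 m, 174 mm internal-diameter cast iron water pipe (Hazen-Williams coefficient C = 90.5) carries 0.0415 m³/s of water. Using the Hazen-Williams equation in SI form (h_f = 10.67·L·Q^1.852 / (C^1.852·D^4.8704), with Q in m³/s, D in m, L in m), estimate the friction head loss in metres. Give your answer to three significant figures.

h_f ≈ 64.7 m

h_f = 10.67·1850·0.0415^1.852 / (90.5^1.852·0.174^4.8704) = 64.73 m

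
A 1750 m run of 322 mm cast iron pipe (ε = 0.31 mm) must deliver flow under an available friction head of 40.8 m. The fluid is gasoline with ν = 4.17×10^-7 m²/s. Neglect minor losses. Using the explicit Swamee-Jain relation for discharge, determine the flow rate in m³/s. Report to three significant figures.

Q ≈ 0.223 m³/s

Swamee-Jain (Type II): Q = -0.965·√(gD⁵h_f/L)·ln[ε/(3.7D) + √(3.17ν²L/(gD³h_f))]
√(gD⁵h_f/L) = √(9.81·0.322⁵·40.8/1750) = 0.02814
ε/(3.7D) = 2.60×10^-4; √(3.17ν²L/(gD³h_f)) = 8.50×10^-6
Q = -0.965·0.02814·ln(2.687×10^-4) = 0.2232 m³/s
Check: V = 2.74 m/s, Re = 2.12×10^6, f = 0.01966, h_f = 40.9 m ≈ 40.8 m ✓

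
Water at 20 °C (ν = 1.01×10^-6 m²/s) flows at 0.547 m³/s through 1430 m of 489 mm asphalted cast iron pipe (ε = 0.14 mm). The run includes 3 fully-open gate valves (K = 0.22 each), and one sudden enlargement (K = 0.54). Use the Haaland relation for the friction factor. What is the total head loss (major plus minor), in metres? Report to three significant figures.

H_L ≈ 19.9 m

V = 4Q/(πD²) = 2.913 m/s; V²/2g = 0.4324 m
Re = 1.41×10^6, ε/D = 2.86×10^-4 → f = 0.01530 (Haaland)
Major: h_f = f(L/D)·V²/2g = 0.01530·2924·0.4324 = 19.34 m
Minor: ΣK = 1.20; h_m = ΣK·V²/2g = 0.5188 m
Total H_L = 19.34 + 0.5188 = 19.86 m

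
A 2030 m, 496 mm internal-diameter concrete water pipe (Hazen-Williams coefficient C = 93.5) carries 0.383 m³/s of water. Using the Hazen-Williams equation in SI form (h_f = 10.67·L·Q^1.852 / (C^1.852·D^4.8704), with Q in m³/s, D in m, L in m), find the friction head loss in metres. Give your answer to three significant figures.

h_f = 10.67·2030·0.383^1.852 / (93.5^1.852·0.496^4.8704) = 24.94 m

h_f ≈ 24.9 m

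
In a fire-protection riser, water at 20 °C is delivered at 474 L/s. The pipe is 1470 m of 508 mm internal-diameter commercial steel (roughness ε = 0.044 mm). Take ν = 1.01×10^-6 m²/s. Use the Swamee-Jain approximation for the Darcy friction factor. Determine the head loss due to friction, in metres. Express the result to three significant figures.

V = 4Q/(πD²) = 4·0.474/(π·0.508²) = 2.339 m/s
Re = VD/ν = 2.339·0.508/1.01×10^-6 = 1.18×10^6 → turbulent
ε/D = 0.044/508 = 8.66×10^-5
Swamee-Jain: f = 0.01312
h_f = f(L/D)V²/(2g) = 0.01312·(1470/0.508)·2.339²/(2·9.81) = 10.58 m

h_f ≈ 10.6 m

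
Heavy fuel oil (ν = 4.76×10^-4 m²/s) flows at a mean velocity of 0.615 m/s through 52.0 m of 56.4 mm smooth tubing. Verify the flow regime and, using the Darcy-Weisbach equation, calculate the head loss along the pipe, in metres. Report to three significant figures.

Re = VD/ν = 0.615·0.05640/4.76×10^-4 = 72.9 → laminar (Re < 2300)
f = 64/Re = 0.8783
h_f = f(L/D)V²/(2g) = 0.8783·(52.0/0.05640)·0.615²/(2·9.81) = 15.61 m

h_f ≈ 15.6 m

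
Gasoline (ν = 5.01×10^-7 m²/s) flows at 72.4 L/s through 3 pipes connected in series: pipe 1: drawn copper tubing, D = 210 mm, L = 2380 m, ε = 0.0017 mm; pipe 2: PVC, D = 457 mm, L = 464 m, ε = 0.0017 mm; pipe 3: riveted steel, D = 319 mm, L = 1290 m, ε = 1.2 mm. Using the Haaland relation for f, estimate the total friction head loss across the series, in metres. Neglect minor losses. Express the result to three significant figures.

H ≈ 35.1 m

Pipe 1: V = 2.090 m/s, Re = 8.76×10^5, ε/D = 8.10×10^-6, f = 0.01198, h_1 = f(L/D)V²/2g = 30.24 m
Pipe 2: V = 0.4414 m/s, Re = 4.03×10^5, ε/D = 3.72×10^-6, f = 0.01362, h_2 = f(L/D)V²/2g = 0.1373 m
Pipe 3: V = 0.9059 m/s, Re = 5.77×10^5, ε/D = 0.00376, f = 0.02815, h_3 = f(L/D)V²/2g = 4.761 m
Series → Q common, losses add: H = Σh = 35.13 m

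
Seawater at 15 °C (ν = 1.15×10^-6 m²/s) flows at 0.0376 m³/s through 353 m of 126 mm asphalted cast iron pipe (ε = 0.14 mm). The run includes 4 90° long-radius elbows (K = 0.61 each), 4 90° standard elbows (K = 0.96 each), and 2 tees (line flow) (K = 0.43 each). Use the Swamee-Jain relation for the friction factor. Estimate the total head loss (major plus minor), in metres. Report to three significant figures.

H_L ≈ 30.7 m

V = 4Q/(πD²) = 3.015 m/s; V²/2g = 0.4635 m
Re = 3.30×10^5, ε/D = 0.00111 → f = 0.02111 (Swamee-Jain)
Major: h_f = f(L/D)·V²/2g = 0.02111·2802·0.4635 = 27.41 m
Minor: ΣK = 7.14; h_m = ΣK·V²/2g = 3.309 m
Total H_L = 27.41 + 3.309 = 30.72 m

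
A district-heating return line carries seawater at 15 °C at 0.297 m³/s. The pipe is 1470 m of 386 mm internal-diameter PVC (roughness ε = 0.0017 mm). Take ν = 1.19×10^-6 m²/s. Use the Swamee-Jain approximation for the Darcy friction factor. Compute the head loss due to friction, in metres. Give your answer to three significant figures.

V = 4Q/(πD²) = 4·0.297/(π·0.386²) = 2.538 m/s
Re = VD/ν = 2.538·0.386/1.19×10^-6 = 8.23×10^5 → turbulent
ε/D = 0.0017/386 = 4.40×10^-6
Swamee-Jain: f = 0.01209
h_f = f(L/D)V²/(2g) = 0.01209·(1470/0.386)·2.538²/(2·9.81) = 15.12 m

h_f ≈ 15.1 m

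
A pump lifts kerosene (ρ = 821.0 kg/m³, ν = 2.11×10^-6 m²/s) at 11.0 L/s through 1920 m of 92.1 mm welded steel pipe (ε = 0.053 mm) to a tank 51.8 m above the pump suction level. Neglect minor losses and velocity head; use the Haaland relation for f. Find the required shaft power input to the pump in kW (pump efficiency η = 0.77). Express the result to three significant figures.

P_shaft ≈ 13.0 kW

V = 4Q/(πD²) = 1.651 m/s; Re = 7.21×10^4; ε/D = 5.75×10^-4; f = 0.02127
h_f = f(L/D)V²/2g = 61.60 m
Total head H = z + h_f = 51.8 + 61.60 = 113.4 m
P_hyd = ρgQH = 821.0·9.81·0.0110·113.4 = 10.05 kW
P_shaft = P_hyd/η = 10.05/0.77 = 13.05 kW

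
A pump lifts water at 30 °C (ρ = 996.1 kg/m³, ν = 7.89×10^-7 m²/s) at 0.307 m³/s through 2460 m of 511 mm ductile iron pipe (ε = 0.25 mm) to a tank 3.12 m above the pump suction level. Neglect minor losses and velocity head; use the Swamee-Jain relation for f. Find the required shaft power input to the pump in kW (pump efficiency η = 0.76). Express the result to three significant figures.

V = 4Q/(πD²) = 1.497 m/s; Re = 9.70×10^5; ε/D = 4.89×10^-4; f = 0.01724
h_f = f(L/D)V²/2g = 9.481 m
Total head H = z + h_f = 3.12 + 9.481 = 12.60 m
P_hyd = ρgQH = 996.1·9.81·0.307·12.60 = 37.80 kW
P_shaft = P_hyd/η = 37.80/0.76 = 49.74 kW

P_shaft ≈ 49.7 kW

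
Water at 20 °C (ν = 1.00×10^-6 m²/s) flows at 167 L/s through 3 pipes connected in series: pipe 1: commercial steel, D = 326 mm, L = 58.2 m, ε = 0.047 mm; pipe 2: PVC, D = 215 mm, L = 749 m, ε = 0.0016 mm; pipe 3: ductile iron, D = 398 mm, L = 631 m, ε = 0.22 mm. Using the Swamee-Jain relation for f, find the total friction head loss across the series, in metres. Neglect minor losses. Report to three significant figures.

H ≈ 47.5 m

Pipe 1: V = 2.001 m/s, Re = 6.52×10^5, ε/D = 1.44×10^-4, f = 0.01459, h_1 = f(L/D)V²/2g = 0.5314 m
Pipe 2: V = 4.600 m/s, Re = 9.89×10^5, ε/D = 7.44×10^-6, f = 0.01181, h_2 = f(L/D)V²/2g = 44.38 m
Pipe 3: V = 1.342 m/s, Re = 5.34×10^5, ε/D = 5.53×10^-4, f = 0.01804, h_3 = f(L/D)V²/2g = 2.627 m
Series → Q common, losses add: H = Σh = 47.54 m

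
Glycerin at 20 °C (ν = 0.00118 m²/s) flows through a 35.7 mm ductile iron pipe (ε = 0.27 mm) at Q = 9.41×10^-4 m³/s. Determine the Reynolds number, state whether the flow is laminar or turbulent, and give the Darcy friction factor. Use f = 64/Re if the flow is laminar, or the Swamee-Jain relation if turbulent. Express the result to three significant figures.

Re ≈ 28.4; laminar; f = 64/Re ≈ 2.25

V = 4Q/(πD²) = 0.9401 m/s
Re = VD/ν = 0.9401·0.0357/0.00118 = 28.4
Re < 2300 → laminar → f = 64/Re = 2.250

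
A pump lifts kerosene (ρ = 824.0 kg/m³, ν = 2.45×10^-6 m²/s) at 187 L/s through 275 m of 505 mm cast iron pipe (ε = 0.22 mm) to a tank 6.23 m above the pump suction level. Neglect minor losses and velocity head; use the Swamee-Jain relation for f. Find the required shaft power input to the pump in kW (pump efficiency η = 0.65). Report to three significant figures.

V = 4Q/(πD²) = 0.9336 m/s; Re = 1.92×10^5; ε/D = 4.36×10^-4; f = 0.01866
h_f = f(L/D)V²/2g = 0.4513 m
Total head H = z + h_f = 6.23 + 0.4513 = 6.681 m
P_hyd = ρgQH = 824.0·9.81·0.187·6.681 = 10.10 kW
P_shaft = P_hyd/η = 10.10/0.65 = 15.54 kW

P_shaft ≈ 15.5 kW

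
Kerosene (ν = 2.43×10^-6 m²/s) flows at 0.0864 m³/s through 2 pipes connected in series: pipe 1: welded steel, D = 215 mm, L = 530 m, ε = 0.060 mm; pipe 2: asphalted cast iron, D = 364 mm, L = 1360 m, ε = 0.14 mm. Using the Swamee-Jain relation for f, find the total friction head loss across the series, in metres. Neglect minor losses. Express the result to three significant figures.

Pipe 1: V = 2.380 m/s, Re = 2.11×10^5, ε/D = 2.79×10^-4, f = 0.01755, h_1 = f(L/D)V²/2g = 12.49 m
Pipe 2: V = 0.8303 m/s, Re = 1.24×10^5, ε/D = 3.85×10^-4, f = 0.01933, h_2 = f(L/D)V²/2g = 2.537 m
Series → Q common, losses add: H = Σh = 15.03 m

H ≈ 15.0 m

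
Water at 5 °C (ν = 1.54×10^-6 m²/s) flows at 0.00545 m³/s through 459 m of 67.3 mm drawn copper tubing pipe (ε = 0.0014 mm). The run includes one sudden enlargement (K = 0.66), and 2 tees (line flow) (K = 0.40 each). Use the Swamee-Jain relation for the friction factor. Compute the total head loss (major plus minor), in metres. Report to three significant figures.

V = 4Q/(πD²) = 1.532 m/s; V²/2g = 0.1196 m
Re = 6.70×10^4, ε/D = 2.08×10^-5 → f = 0.01956 (Swamee-Jain)
Major: h_f = f(L/D)·V²/2g = 0.01956·6820·0.1196 = 15.96 m
Minor: ΣK = 1.46; h_m = ΣK·V²/2g = 0.1747 m
Total H_L = 15.96 + 0.1747 = 16.13 m

H_L ≈ 16.1 m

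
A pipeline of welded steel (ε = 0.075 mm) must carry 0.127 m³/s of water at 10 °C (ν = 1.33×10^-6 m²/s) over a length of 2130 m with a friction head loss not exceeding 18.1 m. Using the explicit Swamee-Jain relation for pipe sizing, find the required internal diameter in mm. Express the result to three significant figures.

D ≈ 307 mm

Swamee-Jain (Type III): D = 0.66·[ε^1.25·(LQ²/(gh_f))^4.75 + ν·Q^9.4·(L/(gh_f))^5.2]^0.04
LQ²/(gh_f) = 0.1935; L/(gh_f) = 12.00
Term 1 = ε^1.25·(…)^4.75 = 2.85×10^-9; Term 2 = ν·Q^9.4·(…)^5.2 = 2.04×10^-9
D = 0.66·(2.85×10^-9 + 2.04×10^-9)^0.04 = 0.3070 m = 307 mm
Check: V = 1.72 m/s, Re = 3.96×10^5, f = 0.01622, h_f = 16.9 m ≈ 18.1 m ✓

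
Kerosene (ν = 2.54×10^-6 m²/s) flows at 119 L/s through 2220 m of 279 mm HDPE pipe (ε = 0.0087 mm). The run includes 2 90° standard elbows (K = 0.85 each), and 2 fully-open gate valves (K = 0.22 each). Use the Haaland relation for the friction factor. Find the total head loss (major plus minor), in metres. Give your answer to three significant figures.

H_L ≈ 24.2 m

V = 4Q/(πD²) = 1.946 m/s; V²/2g = 0.1931 m
Re = 2.14×10^5, ε/D = 3.12×10^-5 → f = 0.01551 (Haaland)
Major: h_f = f(L/D)·V²/2g = 0.01551·7957·0.1931 = 23.83 m
Minor: ΣK = 2.14; h_m = ΣK·V²/2g = 0.4132 m
Total H_L = 23.83 + 0.4132 = 24.25 m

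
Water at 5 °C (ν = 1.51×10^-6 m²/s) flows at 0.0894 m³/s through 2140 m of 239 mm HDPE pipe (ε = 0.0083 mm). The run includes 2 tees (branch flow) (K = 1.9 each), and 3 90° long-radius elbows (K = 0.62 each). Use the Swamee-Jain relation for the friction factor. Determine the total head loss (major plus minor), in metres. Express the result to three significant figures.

V = 4Q/(πD²) = 1.993 m/s; V²/2g = 0.2024 m
Re = 3.15×10^5, ε/D = 3.47×10^-5 → f = 0.01465 (Swamee-Jain)
Major: h_f = f(L/D)·V²/2g = 0.01465·8954·0.2024 = 26.55 m
Minor: ΣK = 5.66; h_m = ΣK·V²/2g = 1.146 m
Total H_L = 26.55 + 1.146 = 27.69 m

H_L ≈ 27.7 m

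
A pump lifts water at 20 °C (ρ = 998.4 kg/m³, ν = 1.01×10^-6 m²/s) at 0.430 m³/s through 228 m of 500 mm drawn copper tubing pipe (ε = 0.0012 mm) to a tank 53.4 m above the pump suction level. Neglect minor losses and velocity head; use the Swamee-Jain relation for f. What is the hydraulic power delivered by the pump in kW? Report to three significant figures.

P_hyd ≈ 230 kW

V = 4Q/(πD²) = 2.190 m/s; Re = 1.08×10^6; ε/D = 2.40×10^-6; f = 0.01151
h_f = f(L/D)V²/2g = 1.283 m
Total head H = z + h_f = 53.4 + 1.283 = 54.68 m
P_hyd = ρgQH = 998.4·9.81·0.430·54.68 = 230.3 kW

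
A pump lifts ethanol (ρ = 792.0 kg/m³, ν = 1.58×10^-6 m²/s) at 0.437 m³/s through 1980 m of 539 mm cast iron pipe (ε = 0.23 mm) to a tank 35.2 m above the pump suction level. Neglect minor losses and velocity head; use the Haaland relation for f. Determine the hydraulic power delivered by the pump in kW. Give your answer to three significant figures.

V = 4Q/(πD²) = 1.915 m/s; Re = 6.53×10^5; ε/D = 4.27×10^-4; f = 0.01689
h_f = f(L/D)V²/2g = 11.60 m
Total head H = z + h_f = 35.2 + 11.60 = 46.80 m
P_hyd = ρgQH = 792.0·9.81·0.437·46.80 = 158.9 kW

P_hyd ≈ 159 kW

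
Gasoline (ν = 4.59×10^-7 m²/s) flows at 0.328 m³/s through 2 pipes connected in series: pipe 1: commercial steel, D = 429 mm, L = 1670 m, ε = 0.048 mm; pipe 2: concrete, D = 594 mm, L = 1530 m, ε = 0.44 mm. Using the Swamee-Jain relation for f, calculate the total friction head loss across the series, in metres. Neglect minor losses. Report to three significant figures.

H ≈ 16.7 m

Pipe 1: V = 2.269 m/s, Re = 2.12×10^6, ε/D = 1.12×10^-4, f = 0.01304, h_1 = f(L/D)V²/2g = 13.32 m
Pipe 2: V = 1.184 m/s, Re = 1.53×10^6, ε/D = 7.41×10^-4, f = 0.01860, h_2 = f(L/D)V²/2g = 3.421 m
Series → Q common, losses add: H = Σh = 16.75 m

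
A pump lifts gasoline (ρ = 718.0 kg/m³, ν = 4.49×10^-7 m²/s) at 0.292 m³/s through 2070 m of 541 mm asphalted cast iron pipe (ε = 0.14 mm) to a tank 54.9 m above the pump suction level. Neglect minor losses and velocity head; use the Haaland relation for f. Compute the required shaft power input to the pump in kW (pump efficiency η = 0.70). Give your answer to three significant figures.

P_shaft ≈ 175 kW

V = 4Q/(πD²) = 1.270 m/s; Re = 1.53×10^6; ε/D = 2.59×10^-4; f = 0.01498
h_f = f(L/D)V²/2g = 4.715 m
Total head H = z + h_f = 54.9 + 4.715 = 59.61 m
P_hyd = ρgQH = 718.0·9.81·0.292·59.61 = 122.6 kW
P_shaft = P_hyd/η = 122.6/0.70 = 175.2 kW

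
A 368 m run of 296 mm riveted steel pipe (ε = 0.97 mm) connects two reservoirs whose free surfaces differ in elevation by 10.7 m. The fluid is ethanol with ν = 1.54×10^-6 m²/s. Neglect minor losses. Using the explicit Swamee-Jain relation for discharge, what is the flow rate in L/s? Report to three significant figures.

Swamee-Jain (Type II): Q = -0.965·√(gD⁵h_f/L)·ln[ε/(3.7D) + √(3.17ν²L/(gD³h_f))]
√(gD⁵h_f/L) = √(9.81·0.296⁵·10.7/368) = 0.02546
ε/(3.7D) = 8.86×10^-4; √(3.17ν²L/(gD³h_f)) = 3.19×10^-5
Q = -0.965·0.02546·ln(9.176×10^-4) = 0.1718 m³/s
Check: V = 2.50 m/s, Re = 4.80×10^5, f = 0.02720, h_f = 10.7 m ≈ 10.7 m ✓

Q ≈ 172 L/s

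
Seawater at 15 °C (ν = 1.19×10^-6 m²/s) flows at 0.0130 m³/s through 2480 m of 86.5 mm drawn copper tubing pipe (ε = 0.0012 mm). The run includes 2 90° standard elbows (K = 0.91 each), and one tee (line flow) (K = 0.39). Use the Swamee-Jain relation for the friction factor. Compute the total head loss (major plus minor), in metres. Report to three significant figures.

V = 4Q/(πD²) = 2.212 m/s; V²/2g = 0.2494 m
Re = 1.61×10^5, ε/D = 1.39×10^-5 → f = 0.01633 (Swamee-Jain)
Major: h_f = f(L/D)·V²/2g = 0.01633·28671·0.2494 = 116.7 m
Minor: ΣK = 2.21; h_m = ΣK·V²/2g = 0.5512 m
Total H_L = 116.7 + 0.5512 = 117.3 m

H_L ≈ 117 m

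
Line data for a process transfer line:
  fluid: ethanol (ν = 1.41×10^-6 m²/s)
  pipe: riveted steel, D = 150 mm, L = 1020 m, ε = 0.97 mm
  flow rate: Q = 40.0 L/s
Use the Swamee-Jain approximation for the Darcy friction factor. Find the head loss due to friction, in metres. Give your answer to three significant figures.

V = 4Q/(πD²) = 4·0.0400/(π·0.150²) = 2.264 m/s
Re = VD/ν = 2.264·0.150/1.41×10^-6 = 2.41×10^5 → turbulent
ε/D = 0.97/150 = 0.00647
Swamee-Jain: f = 0.03336
h_f = f(L/D)V²/(2g) = 0.03336·(1020/0.150)·2.264²/(2·9.81) = 59.24 m

h_f ≈ 59.2 m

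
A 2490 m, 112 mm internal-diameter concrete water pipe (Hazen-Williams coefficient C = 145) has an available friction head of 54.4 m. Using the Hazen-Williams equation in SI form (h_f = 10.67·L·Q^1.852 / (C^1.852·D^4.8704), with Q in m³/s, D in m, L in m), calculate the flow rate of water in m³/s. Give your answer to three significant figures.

Rearranging: Q = [h_f·C^1.852·D^4.8704 / (10.67·L)]^(1/1.852)
Q = [54.4·145^1.852·0.112^4.8704 / (10.67·2490)]^0.540 = 0.01619 m³/s

Q ≈ 0.0162 m³/s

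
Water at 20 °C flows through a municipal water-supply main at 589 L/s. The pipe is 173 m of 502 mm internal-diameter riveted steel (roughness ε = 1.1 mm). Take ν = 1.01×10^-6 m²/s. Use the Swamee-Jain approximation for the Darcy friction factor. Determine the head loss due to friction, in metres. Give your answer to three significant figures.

V = 4Q/(πD²) = 4·0.589/(π·0.502²) = 2.976 m/s
Re = VD/ν = 2.976·0.502/1.01×10^-6 = 1.48×10^6 → turbulent
ε/D = 1.1/502 = 0.00219
Swamee-Jain: f = 0.02417
h_f = f(L/D)V²/(2g) = 0.02417·(173/0.502)·2.976²/(2·9.81) = 3.760 m

h_f ≈ 3.76 m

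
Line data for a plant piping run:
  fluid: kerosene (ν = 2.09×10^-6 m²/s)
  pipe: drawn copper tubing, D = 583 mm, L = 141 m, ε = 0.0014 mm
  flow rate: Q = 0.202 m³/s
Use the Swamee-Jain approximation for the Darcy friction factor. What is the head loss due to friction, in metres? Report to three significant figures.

h_f ≈ 0.109 m

V = 4Q/(πD²) = 4·0.202/(π·0.583²) = 0.7567 m/s
Re = VD/ν = 0.7567·0.583/2.09×10^-6 = 2.11×10^5 → turbulent
ε/D = 0.0014/583 = 2.40×10^-6
Swamee-Jain: f = 0.01539
h_f = f(L/D)V²/(2g) = 0.01539·(141/0.583)·0.7567²/(2·9.81) = 0.1086 m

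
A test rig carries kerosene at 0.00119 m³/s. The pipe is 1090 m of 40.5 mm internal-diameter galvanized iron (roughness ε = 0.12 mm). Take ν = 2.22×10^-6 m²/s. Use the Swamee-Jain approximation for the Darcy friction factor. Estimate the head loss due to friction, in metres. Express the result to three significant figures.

V = 4Q/(πD²) = 4·0.00119/(π·0.0405²) = 0.9237 m/s
Re = VD/ν = 0.9237·0.0405/2.22×10^-6 = 1.69×10^4 → turbulent
ε/D = 0.12/40.5 = 0.00296
Swamee-Jain: f = 0.03261
h_f = f(L/D)V²/(2g) = 0.03261·(1090/0.0405)·0.9237²/(2·9.81) = 38.17 m

h_f ≈ 38.2 m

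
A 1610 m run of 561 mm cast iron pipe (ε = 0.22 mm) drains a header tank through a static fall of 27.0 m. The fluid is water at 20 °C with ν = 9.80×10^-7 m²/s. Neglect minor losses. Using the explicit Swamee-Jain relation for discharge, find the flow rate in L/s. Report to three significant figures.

Swamee-Jain (Type II): Q = -0.965·√(gD⁵h_f/L)·ln[ε/(3.7D) + √(3.17ν²L/(gD³h_f))]
√(gD⁵h_f/L) = √(9.81·0.561⁵·27.0/1610) = 0.09561
ε/(3.7D) = 1.06×10^-4; √(3.17ν²L/(gD³h_f)) = 1.02×10^-5
Q = -0.965·0.09561·ln(1.162×10^-4) = 0.8359 m³/s
Check: V = 3.38 m/s, Re = 1.94×10^6, f = 0.01622, h_f = 27.1 m ≈ 27.0 m ✓

Q ≈ 836 L/s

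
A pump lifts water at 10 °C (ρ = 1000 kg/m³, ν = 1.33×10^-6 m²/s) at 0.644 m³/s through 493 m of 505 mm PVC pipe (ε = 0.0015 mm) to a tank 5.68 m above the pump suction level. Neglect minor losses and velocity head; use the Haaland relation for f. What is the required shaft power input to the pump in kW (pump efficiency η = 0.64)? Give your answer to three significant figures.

P_shaft ≈ 113 kW

V = 4Q/(πD²) = 3.215 m/s; Re = 1.22×10^6; ε/D = 2.97×10^-6; f = 0.01126
h_f = f(L/D)V²/2g = 5.793 m
Total head H = z + h_f = 5.68 + 5.793 = 11.47 m
P_hyd = ρgQH = 1000·9.81·0.644·11.47 = 72.48 kW
P_shaft = P_hyd/η = 72.48/0.64 = 113.3 kW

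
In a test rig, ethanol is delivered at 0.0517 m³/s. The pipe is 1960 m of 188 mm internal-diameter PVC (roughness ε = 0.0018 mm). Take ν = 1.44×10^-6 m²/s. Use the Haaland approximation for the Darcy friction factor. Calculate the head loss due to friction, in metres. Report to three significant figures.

V = 4Q/(πD²) = 4·0.0517/(π·0.188²) = 1.862 m/s
Re = VD/ν = 1.862·0.188/1.44×10^-6 = 2.43×10^5 → turbulent
ε/D = 0.0018/188 = 9.57×10^-6
Haaland: f = 0.01499
h_f = f(L/D)V²/(2g) = 0.01499·(1960/0.188)·1.862²/(2·9.81) = 27.63 m

h_f ≈ 27.6 m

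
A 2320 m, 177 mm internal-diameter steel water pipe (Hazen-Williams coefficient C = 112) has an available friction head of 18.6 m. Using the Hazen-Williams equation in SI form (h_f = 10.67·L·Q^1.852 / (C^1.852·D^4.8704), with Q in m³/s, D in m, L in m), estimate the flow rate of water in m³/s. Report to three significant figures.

Q ≈ 0.0242 m³/s

Rearranging: Q = [h_f·C^1.852·D^4.8704 / (10.67·L)]^(1/1.852)
Q = [18.6·112^1.852·0.177^4.8704 / (10.67·2320)]^0.540 = 0.02425 m³/s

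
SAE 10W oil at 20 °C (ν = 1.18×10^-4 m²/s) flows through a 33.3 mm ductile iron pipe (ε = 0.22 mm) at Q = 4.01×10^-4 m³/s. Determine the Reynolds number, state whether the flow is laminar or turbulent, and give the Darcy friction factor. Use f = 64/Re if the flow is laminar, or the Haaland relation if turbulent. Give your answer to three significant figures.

Re ≈ 130; laminar; f = 64/Re ≈ 0.493

V = 4Q/(πD²) = 0.4604 m/s
Re = VD/ν = 0.4604·0.0333/1.18×10^-4 = 130
Re < 2300 → laminar → f = 64/Re = 0.4926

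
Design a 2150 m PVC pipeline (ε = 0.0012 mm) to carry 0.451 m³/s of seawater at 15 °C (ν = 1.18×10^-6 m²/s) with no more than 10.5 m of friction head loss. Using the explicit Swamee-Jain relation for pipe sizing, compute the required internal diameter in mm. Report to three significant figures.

D ≈ 533 mm

Swamee-Jain (Type III): D = 0.66·[ε^1.25·(LQ²/(gh_f))^4.75 + ν·Q^9.4·(L/(gh_f))^5.2]^0.04
LQ²/(gh_f) = 4.246; L/(gh_f) = 20.87
Term 1 = ε^1.25·(…)^4.75 = 3.82×10^-5; Term 2 = ν·Q^9.4·(…)^5.2 = 0.00482
D = 0.66·(3.82×10^-5 + 0.00482)^0.04 = 0.5333 m = 533 mm
Check: V = 2.02 m/s, Re = 9.12×10^5, f = 0.01184, h_f = 9.92 m ≈ 10.5 m ✓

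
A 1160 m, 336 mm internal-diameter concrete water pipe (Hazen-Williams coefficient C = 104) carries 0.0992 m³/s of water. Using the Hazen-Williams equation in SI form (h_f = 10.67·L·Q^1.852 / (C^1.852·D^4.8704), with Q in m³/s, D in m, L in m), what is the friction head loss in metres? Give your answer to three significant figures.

h_f = 10.67·1160·0.0992^1.852 / (104^1.852·0.336^4.8704) = 6.390 m

h_f ≈ 6.39 m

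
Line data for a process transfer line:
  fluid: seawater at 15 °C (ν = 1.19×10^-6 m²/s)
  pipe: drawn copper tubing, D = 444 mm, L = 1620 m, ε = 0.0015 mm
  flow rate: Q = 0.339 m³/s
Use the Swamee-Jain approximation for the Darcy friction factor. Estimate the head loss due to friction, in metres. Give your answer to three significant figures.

V = 4Q/(πD²) = 4·0.339/(π·0.444²) = 2.189 m/s
Re = VD/ν = 2.189·0.444/1.19×10^-6 = 8.17×10^5 → turbulent
ε/D = 0.0015/444 = 3.38×10^-6
Swamee-Jain: f = 0.01209
h_f = f(L/D)V²/(2g) = 0.01209·(1620/0.444)·2.189²/(2·9.81) = 10.78 m

h_f ≈ 10.8 m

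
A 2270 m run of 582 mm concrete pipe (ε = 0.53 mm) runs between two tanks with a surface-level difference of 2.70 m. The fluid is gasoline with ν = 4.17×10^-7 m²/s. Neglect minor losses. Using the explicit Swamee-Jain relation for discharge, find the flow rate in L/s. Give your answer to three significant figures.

Q ≈ 222 L/s

Swamee-Jain (Type II): Q = -0.965·√(gD⁵h_f/L)·ln[ε/(3.7D) + √(3.17ν²L/(gD³h_f))]
√(gD⁵h_f/L) = √(9.81·0.582⁵·2.70/2270) = 0.02791
ε/(3.7D) = 2.46×10^-4; √(3.17ν²L/(gD³h_f)) = 1.55×10^-5
Q = -0.965·0.02791·ln(2.616×10^-4) = 0.2222 m³/s
Check: V = 0.835 m/s, Re = 1.17×10^6, f = 0.01956, h_f = 2.71 m ≈ 2.70 m ✓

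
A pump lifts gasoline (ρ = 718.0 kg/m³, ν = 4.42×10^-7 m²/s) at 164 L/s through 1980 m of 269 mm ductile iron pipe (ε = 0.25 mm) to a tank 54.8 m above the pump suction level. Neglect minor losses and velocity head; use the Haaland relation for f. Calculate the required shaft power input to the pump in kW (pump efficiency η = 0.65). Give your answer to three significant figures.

V = 4Q/(πD²) = 2.886 m/s; Re = 1.76×10^6; ε/D = 9.29×10^-4; f = 0.01949
h_f = f(L/D)V²/2g = 60.89 m
Total head H = z + h_f = 54.8 + 60.89 = 115.7 m
P_hyd = ρgQH = 718.0·9.81·0.164·115.7 = 133.6 kW
P_shaft = P_hyd/η = 133.6/0.65 = 205.6 kW

P_shaft ≈ 206 kW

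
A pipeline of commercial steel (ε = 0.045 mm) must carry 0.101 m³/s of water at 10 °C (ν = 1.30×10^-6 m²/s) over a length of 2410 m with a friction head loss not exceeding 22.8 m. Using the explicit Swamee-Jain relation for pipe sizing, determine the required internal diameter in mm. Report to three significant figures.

D ≈ 272 mm

Swamee-Jain (Type III): D = 0.66·[ε^1.25·(LQ²/(gh_f))^4.75 + ν·Q^9.4·(L/(gh_f))^5.2]^0.04
LQ²/(gh_f) = 0.1099; L/(gh_f) = 10.77
Term 1 = ε^1.25·(…)^4.75 = 1.03×10^-10; Term 2 = ν·Q^9.4·(…)^5.2 = 1.33×10^-10
D = 0.66·(1.03×10^-10 + 1.33×10^-10)^0.04 = 0.2719 m = 272 mm
Check: V = 1.74 m/s, Re = 3.64×10^5, f = 0.01568, h_f = 21.4 m ≈ 22.8 m ✓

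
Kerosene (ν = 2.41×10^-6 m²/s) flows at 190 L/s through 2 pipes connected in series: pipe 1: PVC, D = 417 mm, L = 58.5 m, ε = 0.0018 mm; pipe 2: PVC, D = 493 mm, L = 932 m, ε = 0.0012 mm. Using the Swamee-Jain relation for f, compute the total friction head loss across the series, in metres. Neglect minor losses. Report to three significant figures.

Pipe 1: V = 1.391 m/s, Re = 2.41×10^5, ε/D = 4.32×10^-6, f = 0.01503, h_1 = f(L/D)V²/2g = 0.2080 m
Pipe 2: V = 0.9953 m/s, Re = 2.04×10^5, ε/D = 2.43×10^-6, f = 0.01550, h_2 = f(L/D)V²/2g = 1.480 m
Series → Q common, losses add: H = Σh = 1.688 m

H ≈ 1.69 m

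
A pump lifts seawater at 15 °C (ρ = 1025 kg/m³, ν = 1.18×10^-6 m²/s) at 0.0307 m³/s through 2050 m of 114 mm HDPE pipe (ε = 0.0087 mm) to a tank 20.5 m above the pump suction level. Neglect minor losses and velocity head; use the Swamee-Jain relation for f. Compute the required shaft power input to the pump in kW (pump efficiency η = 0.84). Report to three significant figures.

V = 4Q/(πD²) = 3.008 m/s; Re = 2.91×10^5; ε/D = 7.63×10^-5; f = 0.01528
h_f = f(L/D)V²/2g = 126.7 m
Total head H = z + h_f = 20.5 + 126.7 = 147.2 m
P_hyd = ρgQH = 1025·9.81·0.0307·147.2 = 45.43 kW
P_shaft = P_hyd/η = 45.43/0.84 = 54.09 kW

P_shaft ≈ 54.1 kW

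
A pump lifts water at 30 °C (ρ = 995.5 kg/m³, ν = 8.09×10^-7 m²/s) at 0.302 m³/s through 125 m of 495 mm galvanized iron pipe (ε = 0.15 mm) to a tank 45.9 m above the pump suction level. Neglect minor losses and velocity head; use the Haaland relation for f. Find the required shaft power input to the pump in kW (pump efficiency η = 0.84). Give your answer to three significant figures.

P_shaft ≈ 163 kW

V = 4Q/(πD²) = 1.569 m/s; Re = 9.60×10^5; ε/D = 3.03×10^-4; f = 0.01565
h_f = f(L/D)V²/2g = 0.4962 m
Total head H = z + h_f = 45.9 + 0.4962 = 46.40 m
P_hyd = ρgQH = 995.5·9.81·0.302·46.40 = 136.8 kW
P_shaft = P_hyd/η = 136.8/0.84 = 162.9 kW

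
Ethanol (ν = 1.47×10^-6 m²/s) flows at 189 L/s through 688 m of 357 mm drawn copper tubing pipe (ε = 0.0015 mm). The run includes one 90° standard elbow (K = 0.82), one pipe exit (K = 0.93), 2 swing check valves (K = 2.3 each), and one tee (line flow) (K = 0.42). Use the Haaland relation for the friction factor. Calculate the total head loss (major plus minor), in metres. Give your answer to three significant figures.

H_L ≈ 5.89 m

V = 4Q/(πD²) = 1.888 m/s; V²/2g = 0.1817 m
Re = 4.59×10^5, ε/D = 4.20×10^-6 → f = 0.01331 (Haaland)
Major: h_f = f(L/D)·V²/2g = 0.01331·1927·0.1817 = 4.661 m
Minor: ΣK = 6.77; h_m = ΣK·V²/2g = 1.230 m
Total H_L = 4.661 + 1.230 = 5.891 m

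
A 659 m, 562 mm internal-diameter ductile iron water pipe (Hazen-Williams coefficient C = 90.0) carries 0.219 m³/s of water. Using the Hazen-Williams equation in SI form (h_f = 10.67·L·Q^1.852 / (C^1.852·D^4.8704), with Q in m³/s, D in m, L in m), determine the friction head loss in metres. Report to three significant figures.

h_f = 10.67·659·0.219^1.852 / (90.0^1.852·0.562^4.8704) = 1.679 m

h_f ≈ 1.68 m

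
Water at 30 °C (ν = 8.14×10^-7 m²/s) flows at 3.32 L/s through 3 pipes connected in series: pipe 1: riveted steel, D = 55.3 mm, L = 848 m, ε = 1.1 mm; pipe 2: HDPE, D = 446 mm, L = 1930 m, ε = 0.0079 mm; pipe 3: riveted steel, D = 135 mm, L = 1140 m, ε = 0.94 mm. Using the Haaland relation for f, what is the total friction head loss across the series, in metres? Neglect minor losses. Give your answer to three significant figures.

Pipe 1: V = 1.382 m/s, Re = 9.39×10^4, ε/D = 0.0199, f = 0.04904, h_1 = f(L/D)V²/2g = 73.23 m
Pipe 2: V = 0.02125 m/s, Re = 1.16×10^4, ε/D = 1.77×10^-5, f = 0.02965, h_2 = f(L/D)V²/2g = 0.002953 m
Pipe 3: V = 0.2319 m/s, Re = 3.85×10^4, ε/D = 0.00696, f = 0.03547, h_3 = f(L/D)V²/2g = 0.8214 m
Series → Q common, losses add: H = Σh = 74.06 m

H ≈ 74.1 m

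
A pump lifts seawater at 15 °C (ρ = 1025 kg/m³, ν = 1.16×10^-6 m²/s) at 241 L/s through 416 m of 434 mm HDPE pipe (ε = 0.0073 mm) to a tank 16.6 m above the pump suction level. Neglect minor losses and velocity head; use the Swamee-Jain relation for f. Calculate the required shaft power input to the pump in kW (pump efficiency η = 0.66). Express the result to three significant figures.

V = 4Q/(πD²) = 1.629 m/s; Re = 6.10×10^5; ε/D = 1.68×10^-5; f = 0.01294
h_f = f(L/D)V²/2g = 1.678 m
Total head H = z + h_f = 16.6 + 1.678 = 18.28 m
P_hyd = ρgQH = 1025·9.81·0.241·18.28 = 44.29 kW
P_shaft = P_hyd/η = 44.29/0.66 = 67.11 kW

P_shaft ≈ 67.1 kW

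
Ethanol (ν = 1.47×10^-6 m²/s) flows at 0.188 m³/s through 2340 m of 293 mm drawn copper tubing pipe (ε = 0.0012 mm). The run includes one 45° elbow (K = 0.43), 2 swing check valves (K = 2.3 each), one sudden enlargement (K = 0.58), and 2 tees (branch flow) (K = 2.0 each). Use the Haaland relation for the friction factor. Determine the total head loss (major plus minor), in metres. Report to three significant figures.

V = 4Q/(πD²) = 2.788 m/s; V²/2g = 0.3962 m
Re = 5.56×10^5, ε/D = 4.10×10^-6 → f = 0.01287 (Haaland)
Major: h_f = f(L/D)·V²/2g = 0.01287·7986·0.3962 = 40.72 m
Minor: ΣK = 9.61; h_m = ΣK·V²/2g = 3.808 m
Total H_L = 40.72 + 3.808 = 44.53 m

H_L ≈ 44.5 m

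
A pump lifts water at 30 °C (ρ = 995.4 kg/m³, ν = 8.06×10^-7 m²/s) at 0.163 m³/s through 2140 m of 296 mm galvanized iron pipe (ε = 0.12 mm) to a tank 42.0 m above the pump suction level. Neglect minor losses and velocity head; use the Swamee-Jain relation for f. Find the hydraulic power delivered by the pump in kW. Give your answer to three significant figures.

P_hyd ≈ 122 kW

V = 4Q/(πD²) = 2.369 m/s; Re = 8.70×10^5; ε/D = 4.05×10^-4; f = 0.01671
h_f = f(L/D)V²/2g = 34.55 m
Total head H = z + h_f = 42.0 + 34.55 = 76.55 m
P_hyd = ρgQH = 995.4·9.81·0.163·76.55 = 121.8 kW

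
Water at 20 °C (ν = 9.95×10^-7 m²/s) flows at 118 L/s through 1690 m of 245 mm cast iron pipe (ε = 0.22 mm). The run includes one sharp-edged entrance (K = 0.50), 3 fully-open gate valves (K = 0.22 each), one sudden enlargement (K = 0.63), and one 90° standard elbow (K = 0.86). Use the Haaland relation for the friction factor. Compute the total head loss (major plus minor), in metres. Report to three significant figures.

V = 4Q/(πD²) = 2.503 m/s; V²/2g = 0.3193 m
Re = 6.16×10^5, ε/D = 8.98×10^-4 → f = 0.01963 (Haaland)
Major: h_f = f(L/D)·V²/2g = 0.01963·6898·0.3193 = 43.24 m
Minor: ΣK = 2.65; h_m = ΣK·V²/2g = 0.8462 m
Total H_L = 43.24 + 0.8462 = 44.08 m

H_L ≈ 44.1 m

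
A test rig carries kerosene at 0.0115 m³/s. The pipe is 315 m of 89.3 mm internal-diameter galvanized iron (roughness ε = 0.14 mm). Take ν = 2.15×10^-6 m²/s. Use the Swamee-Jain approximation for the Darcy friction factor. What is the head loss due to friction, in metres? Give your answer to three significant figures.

h_f ≈ 15.0 m

V = 4Q/(πD²) = 4·0.0115/(π·0.0893²) = 1.836 m/s
Re = VD/ν = 1.836·0.0893/2.15×10^-6 = 7.63×10^4 → turbulent
ε/D = 0.14/89.3 = 0.00157
Swamee-Jain: f = 0.02467
h_f = f(L/D)V²/(2g) = 0.02467·(315/0.0893)·1.836²/(2·9.81) = 14.95 m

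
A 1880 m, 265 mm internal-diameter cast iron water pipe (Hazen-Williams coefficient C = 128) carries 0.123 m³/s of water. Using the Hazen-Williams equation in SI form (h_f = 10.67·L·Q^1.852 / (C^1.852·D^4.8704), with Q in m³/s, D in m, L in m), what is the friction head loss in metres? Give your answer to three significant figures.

h_f ≈ 33.4 m

h_f = 10.67·1880·0.123^1.852 / (128^1.852·0.265^4.8704) = 33.37 m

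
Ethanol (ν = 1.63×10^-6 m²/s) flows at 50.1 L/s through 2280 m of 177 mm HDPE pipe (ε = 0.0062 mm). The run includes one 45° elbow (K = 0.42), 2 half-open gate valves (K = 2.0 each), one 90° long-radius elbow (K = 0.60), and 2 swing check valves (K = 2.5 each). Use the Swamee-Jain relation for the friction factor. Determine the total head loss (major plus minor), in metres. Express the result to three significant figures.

V = 4Q/(πD²) = 2.036 m/s; V²/2g = 0.2113 m
Re = 2.21×10^5, ε/D = 3.50×10^-5 → f = 0.01557 (Swamee-Jain)
Major: h_f = f(L/D)·V²/2g = 0.01557·12881·0.2113 = 42.38 m
Minor: ΣK = 10.0; h_m = ΣK·V²/2g = 2.117 m
Total H_L = 42.38 + 2.117 = 44.49 m

H_L ≈ 44.5 m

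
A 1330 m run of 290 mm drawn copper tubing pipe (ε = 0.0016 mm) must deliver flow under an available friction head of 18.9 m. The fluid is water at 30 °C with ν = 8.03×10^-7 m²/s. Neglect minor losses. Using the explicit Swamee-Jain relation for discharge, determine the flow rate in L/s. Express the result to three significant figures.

Swamee-Jain (Type II): Q = -0.965·√(gD⁵h_f/L)·ln[ε/(3.7D) + √(3.17ν²L/(gD³h_f))]
√(gD⁵h_f/L) = √(9.81·0.290⁵·18.9/1330) = 0.01691
ε/(3.7D) = 1.49×10^-6; √(3.17ν²L/(gD³h_f)) = 2.45×10^-5
Q = -0.965·0.01691·ln(2.601×10^-5) = 0.1723 m³/s
Check: V = 2.61 m/s, Re = 9.42×10^5, f = 0.01186, h_f = 18.9 m ≈ 18.9 m ✓

Q ≈ 172 L/s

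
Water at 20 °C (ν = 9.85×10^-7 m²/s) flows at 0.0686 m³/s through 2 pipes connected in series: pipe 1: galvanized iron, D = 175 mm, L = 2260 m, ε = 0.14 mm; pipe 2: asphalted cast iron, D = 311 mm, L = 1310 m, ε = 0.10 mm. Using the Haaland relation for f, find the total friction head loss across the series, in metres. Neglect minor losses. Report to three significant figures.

H ≈ 106 m

Pipe 1: V = 2.852 m/s, Re = 5.07×10^5, ε/D = 8.00×10^-4, f = 0.01925, h_1 = f(L/D)V²/2g = 103.1 m
Pipe 2: V = 0.9031 m/s, Re = 2.85×10^5, ε/D = 3.22×10^-4, f = 0.01703, h_2 = f(L/D)V²/2g = 2.981 m
Series → Q common, losses add: H = Σh = 106.1 m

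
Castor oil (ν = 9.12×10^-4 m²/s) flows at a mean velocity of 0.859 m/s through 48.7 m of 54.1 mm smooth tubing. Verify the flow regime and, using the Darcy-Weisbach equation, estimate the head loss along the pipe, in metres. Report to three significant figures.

Re = VD/ν = 0.859·0.05410/9.12×10^-4 = 51.0 → laminar (Re < 2300)
f = 64/Re = 1.256
h_f = f(L/D)V²/(2g) = 1.256·(48.7/0.05410)·0.859²/(2·9.81) = 42.52 m

h_f ≈ 42.5 m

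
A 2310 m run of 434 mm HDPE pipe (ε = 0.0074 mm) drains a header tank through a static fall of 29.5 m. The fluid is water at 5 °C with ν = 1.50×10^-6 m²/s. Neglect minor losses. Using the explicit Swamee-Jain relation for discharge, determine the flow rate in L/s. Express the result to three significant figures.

Swamee-Jain (Type II): Q = -0.965·√(gD⁵h_f/L)·ln[ε/(3.7D) + √(3.17ν²L/(gD³h_f))]
√(gD⁵h_f/L) = √(9.81·0.434⁵·29.5/2310) = 0.04392
ε/(3.7D) = 4.61×10^-6; √(3.17ν²L/(gD³h_f)) = 2.64×10^-5
Q = -0.965·0.04392·ln(3.100×10^-5) = 0.4400 m³/s
Check: V = 2.97 m/s, Re = 8.61×10^5, f = 0.01228, h_f = 29.5 m ≈ 29.5 m ✓

Q ≈ 440 L/s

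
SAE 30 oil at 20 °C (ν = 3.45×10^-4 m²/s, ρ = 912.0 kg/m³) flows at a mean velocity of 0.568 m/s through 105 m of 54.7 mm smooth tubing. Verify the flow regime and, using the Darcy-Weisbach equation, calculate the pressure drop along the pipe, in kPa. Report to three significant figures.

Re = VD/ν = 0.568·0.05470/3.45×10^-4 = 90.1 → laminar (Re < 2300)
f = 64/Re = 0.7107
h_f = f(L/D)V²/(2g) = 0.7107·(105/0.05470)·0.568²/(2·9.81) = 22.43 m
Δp = ρg·h_f = 912.0·9.81·22.43 = 200.7 kPa

Δp ≈ 201 kPa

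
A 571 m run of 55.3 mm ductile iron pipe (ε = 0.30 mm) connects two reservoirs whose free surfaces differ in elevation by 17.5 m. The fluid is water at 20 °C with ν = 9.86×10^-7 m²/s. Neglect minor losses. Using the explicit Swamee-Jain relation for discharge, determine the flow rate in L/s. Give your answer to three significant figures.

Swamee-Jain (Type II): Q = -0.965·√(gD⁵h_f/L)·ln[ε/(3.7D) + √(3.17ν²L/(gD³h_f))]
√(gD⁵h_f/L) = √(9.81·0.0553⁵·17.5/571) = 3.943×10^-4
ε/(3.7D) = 0.00147; √(3.17ν²L/(gD³h_f)) = 2.46×10^-4
Q = -0.965·3.943×10^-4·ln(0.001712) = 0.002424 m³/s
Check: V = 1.01 m/s, Re = 5.66×10^4, f = 0.03300, h_f = 17.7 m ≈ 17.5 m ✓

Q ≈ 2.42 L/s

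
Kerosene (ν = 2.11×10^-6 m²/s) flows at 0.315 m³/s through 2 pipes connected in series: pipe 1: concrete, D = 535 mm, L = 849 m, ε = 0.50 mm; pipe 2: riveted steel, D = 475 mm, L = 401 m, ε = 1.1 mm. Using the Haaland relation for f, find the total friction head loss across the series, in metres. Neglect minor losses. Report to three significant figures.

Pipe 1: V = 1.401 m/s, Re = 3.55×10^5, ε/D = 9.35×10^-4, f = 0.02011, h_1 = f(L/D)V²/2g = 3.194 m
Pipe 2: V = 1.778 m/s, Re = 4.00×10^5, ε/D = 0.00232, f = 0.02477, h_2 = f(L/D)V²/2g = 3.368 m
Series → Q common, losses add: H = Σh = 6.562 m

H ≈ 6.56 m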